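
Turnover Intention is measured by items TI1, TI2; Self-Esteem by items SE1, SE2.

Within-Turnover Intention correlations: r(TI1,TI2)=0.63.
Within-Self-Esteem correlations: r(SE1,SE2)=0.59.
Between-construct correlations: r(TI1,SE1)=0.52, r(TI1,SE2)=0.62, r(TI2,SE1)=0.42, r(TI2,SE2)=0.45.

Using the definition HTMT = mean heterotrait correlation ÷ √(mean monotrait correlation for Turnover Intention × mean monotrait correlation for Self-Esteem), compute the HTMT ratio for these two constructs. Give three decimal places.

Between-construct mean = 2.01/4 = 0.5025.
Mean within-TI = 0.63/1 = 0.6300; mean within-SE = 0.59/1 = 0.5900.
Geometric mean = √(0.6300 × 0.5900) = 0.6097.
HTMT = 0.5025 / 0.6097 = 0.824.

0.824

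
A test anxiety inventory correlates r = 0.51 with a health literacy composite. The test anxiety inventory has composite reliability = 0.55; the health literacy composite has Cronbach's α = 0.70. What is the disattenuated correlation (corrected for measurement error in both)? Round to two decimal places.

0.82

r_true = r_obs / √(r_xx · r_yy) = 0.51 / √(0.55 × 0.70) = 0.51 / √0.3850 = 0.51 / 0.6205 ≈ 0.82.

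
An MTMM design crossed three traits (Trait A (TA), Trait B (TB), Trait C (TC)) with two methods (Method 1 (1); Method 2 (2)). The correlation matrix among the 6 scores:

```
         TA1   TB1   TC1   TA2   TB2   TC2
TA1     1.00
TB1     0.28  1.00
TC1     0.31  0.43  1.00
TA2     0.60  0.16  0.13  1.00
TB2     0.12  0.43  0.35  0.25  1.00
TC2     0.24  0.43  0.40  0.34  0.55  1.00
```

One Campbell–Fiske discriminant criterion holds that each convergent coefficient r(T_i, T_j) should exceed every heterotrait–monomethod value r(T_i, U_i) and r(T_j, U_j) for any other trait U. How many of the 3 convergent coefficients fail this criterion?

2

Checking each validity diagonal entry against its comparison values:
TA (methods 1·2): 0.60 vs {0.28, 0.25, 0.31, 0.34} → pass.
TB (methods 1·2): 0.43 vs {0.28, 0.25, 0.43, 0.55} → fail.
TC (methods 1·2): 0.40 vs {0.31, 0.34, 0.43, 0.55} → fail.
2 of 3 fail.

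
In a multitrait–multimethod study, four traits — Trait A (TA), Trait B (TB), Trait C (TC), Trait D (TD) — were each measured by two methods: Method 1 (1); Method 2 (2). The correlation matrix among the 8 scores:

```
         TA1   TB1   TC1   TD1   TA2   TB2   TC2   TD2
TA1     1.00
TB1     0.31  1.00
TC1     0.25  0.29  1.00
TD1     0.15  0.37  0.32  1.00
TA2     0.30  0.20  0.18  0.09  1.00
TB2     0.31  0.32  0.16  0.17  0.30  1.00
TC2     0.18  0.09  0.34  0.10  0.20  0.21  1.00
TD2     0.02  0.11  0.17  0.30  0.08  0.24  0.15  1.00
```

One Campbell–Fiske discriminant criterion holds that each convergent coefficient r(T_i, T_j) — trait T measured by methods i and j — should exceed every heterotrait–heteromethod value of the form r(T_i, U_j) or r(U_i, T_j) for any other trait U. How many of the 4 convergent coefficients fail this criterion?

1

Each convergent coefficient versus the relevant comparison correlations:
TA (methods 1·2): 0.30 vs {0.31, 0.20, 0.18, 0.18, 0.02, 0.09} → fail.
TB (methods 1·2): 0.32 vs {0.20, 0.31, 0.09, 0.16, 0.11, 0.17} → pass.
TC (methods 1·2): 0.34 vs {0.18, 0.18, 0.16, 0.09, 0.17, 0.10} → pass.
TD (methods 1·2): 0.30 vs {0.09, 0.02, 0.17, 0.11, 0.10, 0.17} → pass.
1 of 4 fail.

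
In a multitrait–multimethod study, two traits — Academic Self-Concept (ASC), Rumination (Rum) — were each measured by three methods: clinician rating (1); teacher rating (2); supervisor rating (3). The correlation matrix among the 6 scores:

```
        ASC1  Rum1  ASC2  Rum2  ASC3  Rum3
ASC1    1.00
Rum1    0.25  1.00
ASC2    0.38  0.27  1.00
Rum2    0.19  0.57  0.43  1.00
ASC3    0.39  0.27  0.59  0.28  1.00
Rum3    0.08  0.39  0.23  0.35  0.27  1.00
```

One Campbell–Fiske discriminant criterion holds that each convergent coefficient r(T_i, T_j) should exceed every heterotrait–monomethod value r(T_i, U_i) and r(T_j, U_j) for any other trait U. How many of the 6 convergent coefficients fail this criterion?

Checking each validity diagonal entry against its comparison values:
ASC (methods 1·2): 0.38 vs {0.25, 0.43} → fail.
ASC (methods 1·3): 0.39 vs {0.25, 0.27} → pass.
ASC (methods 2·3): 0.59 vs {0.43, 0.27} → pass.
Rum (methods 1·2): 0.57 vs {0.25, 0.43} → pass.
Rum (methods 1·3): 0.39 vs {0.25, 0.27} → pass.
Rum (methods 2·3): 0.35 vs {0.43, 0.27} → fail.
2 of 6 fail.

2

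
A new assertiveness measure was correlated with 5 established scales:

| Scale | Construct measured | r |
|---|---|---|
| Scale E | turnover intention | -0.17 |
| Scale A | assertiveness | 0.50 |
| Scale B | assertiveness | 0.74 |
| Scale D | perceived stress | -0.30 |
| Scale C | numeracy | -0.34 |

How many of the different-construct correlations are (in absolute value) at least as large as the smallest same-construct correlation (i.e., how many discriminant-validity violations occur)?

0

Convergent (same construct = assertiveness): Scale A, Scale B.
Smallest convergent = 0.50. Discriminant |r|: 0.17, 0.30, 0.34; count ≥ 0.50 → 0.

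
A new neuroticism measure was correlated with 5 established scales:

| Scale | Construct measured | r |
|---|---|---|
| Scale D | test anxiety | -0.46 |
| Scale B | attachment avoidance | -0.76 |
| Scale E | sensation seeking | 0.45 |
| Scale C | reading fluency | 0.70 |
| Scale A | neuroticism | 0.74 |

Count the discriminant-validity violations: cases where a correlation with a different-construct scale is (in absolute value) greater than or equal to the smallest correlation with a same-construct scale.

Convergent (same construct = neuroticism): Scale A.
Smallest convergent = 0.74. Discriminant |r|: 0.46, 0.76, 0.45, 0.70; count ≥ 0.74 → 1.

1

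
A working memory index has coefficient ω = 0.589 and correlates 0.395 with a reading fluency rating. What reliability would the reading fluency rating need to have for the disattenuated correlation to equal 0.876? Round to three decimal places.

r_true = r_obs / √(r_xx · r_yy) ⇒ 0.876 = 0.395 / √(0.589 · r_yy).
√(0.589 · r_yy) = 0.395 / 0.876 = 0.4509; 0.589 · r_yy = 0.2033; r_yy = 0.2033 / 0.589 ≈ 0.345.

0.345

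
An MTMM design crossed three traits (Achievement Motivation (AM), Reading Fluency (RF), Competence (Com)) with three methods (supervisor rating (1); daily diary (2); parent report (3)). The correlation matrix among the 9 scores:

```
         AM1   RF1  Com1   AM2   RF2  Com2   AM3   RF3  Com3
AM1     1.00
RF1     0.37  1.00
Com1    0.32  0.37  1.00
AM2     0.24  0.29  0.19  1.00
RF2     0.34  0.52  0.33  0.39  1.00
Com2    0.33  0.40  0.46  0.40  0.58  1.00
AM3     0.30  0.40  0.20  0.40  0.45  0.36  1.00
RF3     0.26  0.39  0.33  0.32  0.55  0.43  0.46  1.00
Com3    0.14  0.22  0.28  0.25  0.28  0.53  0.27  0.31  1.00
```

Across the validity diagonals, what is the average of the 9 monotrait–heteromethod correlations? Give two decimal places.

0.41

Convergent values: 0.24, 0.30, 0.40, 0.52, 0.39, 0.55, 0.46, 0.28, 0.53; mean = 3.67/9 = 0.41.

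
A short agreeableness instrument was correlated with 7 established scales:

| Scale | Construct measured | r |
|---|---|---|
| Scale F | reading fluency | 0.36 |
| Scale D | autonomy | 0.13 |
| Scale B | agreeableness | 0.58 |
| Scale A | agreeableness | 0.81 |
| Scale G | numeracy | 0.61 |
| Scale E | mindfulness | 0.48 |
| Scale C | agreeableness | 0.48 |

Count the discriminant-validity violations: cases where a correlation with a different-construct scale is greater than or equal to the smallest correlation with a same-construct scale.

2

Convergent (same construct = agreeableness): Scale B, Scale A, Scale C.
Smallest convergent = 0.48. Discriminant values: 0.36, 0.13, 0.61, 0.48; count ≥ 0.48 → 2.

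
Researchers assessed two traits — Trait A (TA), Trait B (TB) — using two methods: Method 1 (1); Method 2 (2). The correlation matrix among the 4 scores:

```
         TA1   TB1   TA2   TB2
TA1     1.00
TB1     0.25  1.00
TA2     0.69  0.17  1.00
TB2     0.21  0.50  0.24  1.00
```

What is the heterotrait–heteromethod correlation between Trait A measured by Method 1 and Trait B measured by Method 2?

Different traits and methods: r(TA1, TB2) = 0.21.

0.21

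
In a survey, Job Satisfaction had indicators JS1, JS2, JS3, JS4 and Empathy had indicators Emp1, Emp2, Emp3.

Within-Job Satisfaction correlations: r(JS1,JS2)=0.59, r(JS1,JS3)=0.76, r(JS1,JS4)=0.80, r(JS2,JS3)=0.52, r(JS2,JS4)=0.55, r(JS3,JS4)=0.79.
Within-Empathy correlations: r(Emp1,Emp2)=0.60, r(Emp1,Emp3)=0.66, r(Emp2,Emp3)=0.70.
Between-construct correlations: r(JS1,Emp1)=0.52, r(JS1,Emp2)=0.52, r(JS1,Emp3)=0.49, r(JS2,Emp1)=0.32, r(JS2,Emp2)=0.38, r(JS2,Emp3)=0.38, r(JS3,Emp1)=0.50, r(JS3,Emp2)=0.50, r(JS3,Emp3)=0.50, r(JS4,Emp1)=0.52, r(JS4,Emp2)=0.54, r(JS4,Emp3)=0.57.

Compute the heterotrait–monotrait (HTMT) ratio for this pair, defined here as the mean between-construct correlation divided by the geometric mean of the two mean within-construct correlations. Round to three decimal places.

0.724

Mean heterotrait r = 5.74/12 = 0.4783.
Mean within-JS = 4.01/6 = 0.6683; mean within-Emp = 1.96/3 = 0.6533.
Geometric mean = √(0.6683 × 0.6533) = 0.6608.
HTMT = 0.4783 / 0.6608 = 0.724.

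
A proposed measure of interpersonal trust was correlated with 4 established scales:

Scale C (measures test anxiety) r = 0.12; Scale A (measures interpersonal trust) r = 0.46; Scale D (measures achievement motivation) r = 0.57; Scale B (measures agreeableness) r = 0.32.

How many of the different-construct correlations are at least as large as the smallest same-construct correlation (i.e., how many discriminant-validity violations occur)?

1

Convergent (same construct = interpersonal trust): Scale A.
Smallest convergent = 0.46. Discriminant values: 0.12, 0.57, 0.32; count ≥ 0.46 → 1.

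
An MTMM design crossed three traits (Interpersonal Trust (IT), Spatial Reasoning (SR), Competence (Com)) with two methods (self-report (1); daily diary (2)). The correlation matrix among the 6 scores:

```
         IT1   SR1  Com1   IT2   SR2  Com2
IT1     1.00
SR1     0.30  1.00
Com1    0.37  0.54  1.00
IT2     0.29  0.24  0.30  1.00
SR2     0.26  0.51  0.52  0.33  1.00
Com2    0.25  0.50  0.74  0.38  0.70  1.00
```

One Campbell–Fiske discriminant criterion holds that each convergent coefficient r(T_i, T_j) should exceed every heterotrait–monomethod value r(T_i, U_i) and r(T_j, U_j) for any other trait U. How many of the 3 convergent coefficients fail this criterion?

2

Each convergent coefficient versus the relevant comparison correlations:
IT (methods 1·2): 0.29 vs {0.30, 0.33, 0.37, 0.38} → fail.
SR (methods 1·2): 0.51 vs {0.30, 0.33, 0.54, 0.70} → fail.
Com (methods 1·2): 0.74 vs {0.37, 0.38, 0.54, 0.70} → pass.
2 of 3 fail.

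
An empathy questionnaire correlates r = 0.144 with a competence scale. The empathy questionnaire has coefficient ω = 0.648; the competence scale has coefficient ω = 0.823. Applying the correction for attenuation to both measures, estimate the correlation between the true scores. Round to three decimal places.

r_true = r_obs / √(r_xx · r_yy) = 0.144 / √(0.648 × 0.823) = 0.144 / √0.533304 = 0.144 / 0.7303 ≈ 0.197.

0.197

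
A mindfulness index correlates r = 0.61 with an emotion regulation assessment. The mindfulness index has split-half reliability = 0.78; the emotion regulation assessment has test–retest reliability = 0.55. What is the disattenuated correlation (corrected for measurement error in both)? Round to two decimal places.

0.93

r_true = r_obs / √(r_xx · r_yy) = 0.61 / √(0.78 × 0.55) = 0.61 / √0.4290 = 0.61 / 0.6550 ≈ 0.93.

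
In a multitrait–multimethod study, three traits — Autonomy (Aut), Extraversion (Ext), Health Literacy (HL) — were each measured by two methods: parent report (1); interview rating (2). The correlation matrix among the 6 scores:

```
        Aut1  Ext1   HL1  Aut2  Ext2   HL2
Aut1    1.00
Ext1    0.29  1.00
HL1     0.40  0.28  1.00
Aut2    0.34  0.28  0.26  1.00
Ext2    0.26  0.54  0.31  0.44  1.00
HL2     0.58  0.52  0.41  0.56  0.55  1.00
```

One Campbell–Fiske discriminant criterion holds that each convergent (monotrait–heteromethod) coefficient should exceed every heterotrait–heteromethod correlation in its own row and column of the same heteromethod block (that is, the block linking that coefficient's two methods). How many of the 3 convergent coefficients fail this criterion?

Convergent coefficients and their comparison sets:
Aut (methods 1·2): 0.34 vs {0.26, 0.28, 0.58, 0.26} → fail.
Ext (methods 1·2): 0.54 vs {0.28, 0.26, 0.52, 0.31} → pass.
HL (methods 1·2): 0.41 vs {0.26, 0.58, 0.31, 0.52} → fail.
2 of 3 fail.

2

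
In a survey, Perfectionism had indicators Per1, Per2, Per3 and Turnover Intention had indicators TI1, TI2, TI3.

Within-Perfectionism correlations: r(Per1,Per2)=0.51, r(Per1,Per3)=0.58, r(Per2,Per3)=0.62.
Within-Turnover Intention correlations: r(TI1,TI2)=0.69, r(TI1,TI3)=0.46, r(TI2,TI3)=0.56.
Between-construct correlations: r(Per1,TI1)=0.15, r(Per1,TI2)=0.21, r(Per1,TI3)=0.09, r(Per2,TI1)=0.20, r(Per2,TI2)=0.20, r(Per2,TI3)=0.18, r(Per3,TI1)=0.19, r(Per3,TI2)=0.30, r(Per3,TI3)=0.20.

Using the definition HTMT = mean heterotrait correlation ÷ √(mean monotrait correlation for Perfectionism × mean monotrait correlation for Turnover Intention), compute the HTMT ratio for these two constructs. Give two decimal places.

0.34

Mean between = 1.72/9 = 0.1911.
Mean within-Per = 1.71/3 = 0.5700; mean within-TI = 1.71/3 = 0.5700.
Geometric mean = √(0.5700 × 0.5700) = 0.5700.
HTMT = 0.1911 / 0.5700 = 0.34.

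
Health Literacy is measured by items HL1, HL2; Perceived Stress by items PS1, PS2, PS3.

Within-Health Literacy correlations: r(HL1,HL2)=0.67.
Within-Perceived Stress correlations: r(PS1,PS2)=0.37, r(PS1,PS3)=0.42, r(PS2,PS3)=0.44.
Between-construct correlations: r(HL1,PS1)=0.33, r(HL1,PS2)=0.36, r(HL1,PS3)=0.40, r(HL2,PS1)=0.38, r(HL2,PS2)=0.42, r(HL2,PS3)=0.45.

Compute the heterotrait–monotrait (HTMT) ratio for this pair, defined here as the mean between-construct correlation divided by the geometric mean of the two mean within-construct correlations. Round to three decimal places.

0.744

Between-construct mean = 2.34/6 = 0.3900.
Mean within-HL = 0.67/1 = 0.6700; mean within-PS = 1.23/3 = 0.4100.
Geometric mean = √(0.6700 × 0.4100) = 0.5241.
HTMT = 0.3900 / 0.5241 = 0.744.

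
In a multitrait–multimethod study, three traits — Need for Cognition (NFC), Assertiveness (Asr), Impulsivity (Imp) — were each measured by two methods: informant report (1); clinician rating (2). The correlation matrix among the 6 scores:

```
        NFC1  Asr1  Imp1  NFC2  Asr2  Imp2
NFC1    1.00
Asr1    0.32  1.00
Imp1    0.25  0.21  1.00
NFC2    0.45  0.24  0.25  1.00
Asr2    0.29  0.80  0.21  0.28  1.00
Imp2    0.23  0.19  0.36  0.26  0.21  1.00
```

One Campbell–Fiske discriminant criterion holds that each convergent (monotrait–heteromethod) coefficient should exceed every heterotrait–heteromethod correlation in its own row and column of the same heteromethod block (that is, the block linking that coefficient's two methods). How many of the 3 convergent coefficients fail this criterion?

0

Each convergent coefficient versus the relevant comparison correlations:
NFC (methods 1·2): 0.45 vs {0.29, 0.24, 0.23, 0.25} → pass.
Asr (methods 1·2): 0.80 vs {0.24, 0.29, 0.19, 0.21} → pass.
Imp (methods 1·2): 0.36 vs {0.25, 0.23, 0.21, 0.19} → pass.
0 of 3 fail.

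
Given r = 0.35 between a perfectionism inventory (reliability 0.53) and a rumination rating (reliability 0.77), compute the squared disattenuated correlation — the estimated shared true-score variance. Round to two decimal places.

0.30

Disattenuated r = 0.35 / √(0.53 × 0.77) = 0.35 / 0.6388 = 0.5479.
Shared true-score variance = 0.5479² = 0.3002 ≈ 0.30.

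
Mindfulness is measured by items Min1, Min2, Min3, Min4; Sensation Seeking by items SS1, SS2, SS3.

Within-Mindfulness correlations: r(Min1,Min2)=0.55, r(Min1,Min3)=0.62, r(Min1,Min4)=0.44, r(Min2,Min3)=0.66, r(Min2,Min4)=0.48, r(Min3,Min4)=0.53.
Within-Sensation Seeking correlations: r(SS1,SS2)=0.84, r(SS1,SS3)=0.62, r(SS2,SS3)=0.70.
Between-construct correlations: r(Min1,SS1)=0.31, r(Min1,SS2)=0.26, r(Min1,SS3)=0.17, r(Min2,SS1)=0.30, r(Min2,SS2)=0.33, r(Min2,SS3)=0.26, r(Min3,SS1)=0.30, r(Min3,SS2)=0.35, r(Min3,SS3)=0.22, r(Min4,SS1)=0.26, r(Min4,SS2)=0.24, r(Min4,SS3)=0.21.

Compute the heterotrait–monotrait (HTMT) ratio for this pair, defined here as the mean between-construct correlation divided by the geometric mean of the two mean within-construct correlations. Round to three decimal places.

Mean between = 3.21/12 = 0.2675.
Mean within-Min = 3.28/6 = 0.5467; mean within-SS = 2.16/3 = 0.7200.
Geometric mean = √(0.5467 × 0.7200) = 0.6274.
HTMT = 0.2675 / 0.6274 = 0.426.

0.426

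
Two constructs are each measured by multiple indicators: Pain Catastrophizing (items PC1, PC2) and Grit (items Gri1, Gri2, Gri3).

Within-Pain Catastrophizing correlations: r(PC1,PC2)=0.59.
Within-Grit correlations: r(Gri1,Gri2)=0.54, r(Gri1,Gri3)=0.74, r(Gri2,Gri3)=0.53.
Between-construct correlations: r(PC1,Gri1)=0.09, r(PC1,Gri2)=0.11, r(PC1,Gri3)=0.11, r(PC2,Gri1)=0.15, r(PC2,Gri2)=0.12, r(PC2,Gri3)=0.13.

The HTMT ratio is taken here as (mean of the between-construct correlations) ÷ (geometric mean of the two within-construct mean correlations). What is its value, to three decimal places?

Between-construct mean = 0.71/6 = 0.1183.
Mean within-PC = 0.59/1 = 0.5900; mean within-Gri = 1.81/3 = 0.6033.
Geometric mean = √(0.5900 × 0.6033) = 0.5966.
HTMT = 0.1183 / 0.5966 = 0.198.

0.198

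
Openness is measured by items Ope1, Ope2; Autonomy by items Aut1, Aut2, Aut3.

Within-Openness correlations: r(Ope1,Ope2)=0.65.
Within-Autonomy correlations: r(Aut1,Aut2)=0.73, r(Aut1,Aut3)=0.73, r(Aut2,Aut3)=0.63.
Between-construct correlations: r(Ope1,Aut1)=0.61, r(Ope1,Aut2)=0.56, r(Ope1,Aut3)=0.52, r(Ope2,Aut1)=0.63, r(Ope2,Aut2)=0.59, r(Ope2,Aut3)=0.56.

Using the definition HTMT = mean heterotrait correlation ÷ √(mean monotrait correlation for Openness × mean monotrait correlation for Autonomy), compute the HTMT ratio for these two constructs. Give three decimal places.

0.859

Mean heterotrait r = 3.47/6 = 0.5783.
Mean within-Ope = 0.65/1 = 0.6500; mean within-Aut = 2.09/3 = 0.6967.
Geometric mean = √(0.6500 × 0.6967) = 0.6729.
HTMT = 0.5783 / 0.6729 = 0.859.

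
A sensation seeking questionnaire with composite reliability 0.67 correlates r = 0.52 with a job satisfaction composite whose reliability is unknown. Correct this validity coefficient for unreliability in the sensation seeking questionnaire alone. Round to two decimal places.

Single correction: r_c = r_obs / √r_xx = 0.52 / √0.67 = 0.52 / 0.8185 ≈ 0.64.

0.64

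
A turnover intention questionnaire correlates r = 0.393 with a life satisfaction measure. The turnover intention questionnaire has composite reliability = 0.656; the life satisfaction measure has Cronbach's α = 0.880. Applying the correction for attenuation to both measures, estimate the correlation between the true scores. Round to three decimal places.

0.517

r_true = r_obs / √(r_xx · r_yy) = 0.393 / √(0.656 × 0.880) = 0.393 / √0.577280 = 0.393 / 0.7598 ≈ 0.517.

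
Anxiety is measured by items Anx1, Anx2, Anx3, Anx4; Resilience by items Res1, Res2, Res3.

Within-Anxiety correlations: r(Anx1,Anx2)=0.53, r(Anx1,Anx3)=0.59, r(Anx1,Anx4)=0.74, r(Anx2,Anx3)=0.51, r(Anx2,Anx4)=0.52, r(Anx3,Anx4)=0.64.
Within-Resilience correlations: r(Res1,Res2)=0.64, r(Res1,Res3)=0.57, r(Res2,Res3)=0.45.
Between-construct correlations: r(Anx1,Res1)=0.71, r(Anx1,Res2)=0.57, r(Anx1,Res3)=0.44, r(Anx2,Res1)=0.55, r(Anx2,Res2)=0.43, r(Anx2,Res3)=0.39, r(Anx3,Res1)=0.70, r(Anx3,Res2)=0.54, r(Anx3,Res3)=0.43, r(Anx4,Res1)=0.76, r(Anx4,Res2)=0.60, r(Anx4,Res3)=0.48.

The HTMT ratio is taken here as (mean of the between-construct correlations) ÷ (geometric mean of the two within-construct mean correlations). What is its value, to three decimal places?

0.964

Mean between = 6.60/12 = 0.5500.
Mean within-Anx = 3.53/6 = 0.5883; mean within-Res = 1.66/3 = 0.5533.
Geometric mean = √(0.5883 × 0.5533) = 0.5705.
HTMT = 0.5500 / 0.5705 = 0.964.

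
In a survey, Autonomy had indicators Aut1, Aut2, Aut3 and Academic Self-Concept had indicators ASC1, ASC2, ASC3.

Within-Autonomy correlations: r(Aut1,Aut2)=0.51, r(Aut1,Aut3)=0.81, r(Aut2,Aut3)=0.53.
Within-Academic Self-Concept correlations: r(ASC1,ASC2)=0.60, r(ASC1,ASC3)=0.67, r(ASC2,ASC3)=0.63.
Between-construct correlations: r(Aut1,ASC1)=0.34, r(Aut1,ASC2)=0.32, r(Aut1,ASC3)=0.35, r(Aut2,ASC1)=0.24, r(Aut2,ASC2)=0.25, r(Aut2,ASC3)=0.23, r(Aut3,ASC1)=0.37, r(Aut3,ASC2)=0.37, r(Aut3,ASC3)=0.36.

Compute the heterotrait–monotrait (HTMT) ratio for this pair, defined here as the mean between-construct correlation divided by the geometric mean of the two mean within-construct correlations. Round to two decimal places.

Mean between = 2.83/9 = 0.3144.
Mean within-Aut = 1.85/3 = 0.6167; mean within-ASC = 1.90/3 = 0.6333.
Geometric mean = √(0.6167 × 0.6333) = 0.6249.
HTMT = 0.3144 / 0.6249 = 0.50.

0.50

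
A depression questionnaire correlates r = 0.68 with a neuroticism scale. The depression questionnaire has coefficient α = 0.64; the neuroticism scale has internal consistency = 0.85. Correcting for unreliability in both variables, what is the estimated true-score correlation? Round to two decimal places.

0.92

r_true = r_obs / √(r_xx · r_yy) = 0.68 / √(0.64 × 0.85) = 0.68 / √0.5440 = 0.68 / 0.7376 ≈ 0.92.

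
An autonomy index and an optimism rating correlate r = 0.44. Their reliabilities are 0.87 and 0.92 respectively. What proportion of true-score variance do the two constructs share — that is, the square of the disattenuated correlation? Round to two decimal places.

Disattenuated r = 0.44 / √(0.87 × 0.92) = 0.44 / 0.8947 = 0.4918.
Shared true-score variance = 0.4918² = 0.2419 ≈ 0.24.

0.24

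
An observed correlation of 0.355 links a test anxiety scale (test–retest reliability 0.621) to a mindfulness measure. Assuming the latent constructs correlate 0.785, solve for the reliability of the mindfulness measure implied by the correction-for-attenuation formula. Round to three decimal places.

r_true = r_obs / √(r_xx · r_yy) ⇒ 0.785 = 0.355 / √(0.621 · r_yy).
√(0.621 · r_yy) = 0.355 / 0.785 = 0.4522; 0.621 · r_yy = 0.2045; r_yy = 0.2045 / 0.621 ≈ 0.329.

0.329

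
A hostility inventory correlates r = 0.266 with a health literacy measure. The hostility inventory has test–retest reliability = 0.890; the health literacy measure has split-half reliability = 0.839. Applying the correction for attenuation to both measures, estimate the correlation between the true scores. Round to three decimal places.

0.308

r_true = r_obs / √(r_xx · r_yy) = 0.266 / √(0.890 × 0.839) = 0.266 / √0.746710 = 0.266 / 0.8641 ≈ 0.308.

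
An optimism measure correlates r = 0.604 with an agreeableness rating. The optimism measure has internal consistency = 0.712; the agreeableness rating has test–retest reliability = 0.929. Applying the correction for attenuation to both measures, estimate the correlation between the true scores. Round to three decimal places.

r_true = r_obs / √(r_xx · r_yy) = 0.604 / √(0.712 × 0.929) = 0.604 / √0.661448 = 0.604 / 0.8133 ≈ 0.743.

0.743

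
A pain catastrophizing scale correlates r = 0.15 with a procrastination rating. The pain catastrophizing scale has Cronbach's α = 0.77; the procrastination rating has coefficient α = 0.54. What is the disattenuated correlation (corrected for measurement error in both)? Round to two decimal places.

0.23

r_true = r_obs / √(r_xx · r_yy) = 0.15 / √(0.77 × 0.54) = 0.15 / √0.4158 = 0.15 / 0.6448 ≈ 0.23.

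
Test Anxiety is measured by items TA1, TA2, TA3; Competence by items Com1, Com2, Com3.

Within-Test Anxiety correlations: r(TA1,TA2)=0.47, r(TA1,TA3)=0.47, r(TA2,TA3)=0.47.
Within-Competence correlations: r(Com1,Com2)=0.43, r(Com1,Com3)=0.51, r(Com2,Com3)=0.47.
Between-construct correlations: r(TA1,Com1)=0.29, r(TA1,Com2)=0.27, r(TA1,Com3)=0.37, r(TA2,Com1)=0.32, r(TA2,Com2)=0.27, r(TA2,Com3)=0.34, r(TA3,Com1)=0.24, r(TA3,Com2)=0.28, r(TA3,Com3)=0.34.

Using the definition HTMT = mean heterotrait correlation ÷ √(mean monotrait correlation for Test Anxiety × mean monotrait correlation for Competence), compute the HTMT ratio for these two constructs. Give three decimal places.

0.643

Mean between = 2.72/9 = 0.3022.
Mean within-TA = 1.41/3 = 0.4700; mean within-Com = 1.41/3 = 0.4700.
Geometric mean = √(0.4700 × 0.4700) = 0.4700.
HTMT = 0.3022 / 0.4700 = 0.643.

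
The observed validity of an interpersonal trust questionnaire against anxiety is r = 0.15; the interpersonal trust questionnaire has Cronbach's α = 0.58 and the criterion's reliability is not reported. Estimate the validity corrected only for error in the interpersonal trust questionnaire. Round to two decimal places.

Single correction: r_c = r_obs / √r_xx = 0.15 / √0.58 = 0.15 / 0.7616 ≈ 0.20.

0.20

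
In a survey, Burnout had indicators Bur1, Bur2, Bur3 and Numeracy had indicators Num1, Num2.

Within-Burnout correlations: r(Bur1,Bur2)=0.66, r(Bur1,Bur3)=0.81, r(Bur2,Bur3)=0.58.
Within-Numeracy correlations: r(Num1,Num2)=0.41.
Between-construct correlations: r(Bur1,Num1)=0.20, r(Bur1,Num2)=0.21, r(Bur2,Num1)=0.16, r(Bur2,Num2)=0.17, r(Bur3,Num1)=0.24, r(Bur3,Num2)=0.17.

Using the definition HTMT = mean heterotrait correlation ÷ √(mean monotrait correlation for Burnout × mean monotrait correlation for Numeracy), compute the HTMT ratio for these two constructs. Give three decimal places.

Mean heterotrait r = 1.15/6 = 0.1917.
Mean within-Bur = 2.05/3 = 0.6833; mean within-Num = 0.41/1 = 0.4100.
Geometric mean = √(0.6833 × 0.4100) = 0.5293.
HTMT = 0.1917 / 0.5293 = 0.362.

0.362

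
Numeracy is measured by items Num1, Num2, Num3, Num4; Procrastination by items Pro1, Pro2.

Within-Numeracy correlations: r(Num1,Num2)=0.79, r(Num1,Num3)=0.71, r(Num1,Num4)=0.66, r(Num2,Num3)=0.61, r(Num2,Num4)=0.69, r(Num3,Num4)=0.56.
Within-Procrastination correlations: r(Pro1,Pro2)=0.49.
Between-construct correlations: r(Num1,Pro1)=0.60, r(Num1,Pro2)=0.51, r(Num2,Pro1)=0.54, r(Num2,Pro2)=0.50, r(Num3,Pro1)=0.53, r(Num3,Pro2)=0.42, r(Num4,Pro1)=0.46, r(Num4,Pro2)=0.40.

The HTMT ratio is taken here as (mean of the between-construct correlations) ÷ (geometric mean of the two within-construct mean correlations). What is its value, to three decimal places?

0.864

Between-construct mean = 3.96/8 = 0.4950.
Mean within-Num = 4.02/6 = 0.6700; mean within-Pro = 0.49/1 = 0.4900.
Geometric mean = √(0.6700 × 0.4900) = 0.5730.
HTMT = 0.4950 / 0.5730 = 0.864.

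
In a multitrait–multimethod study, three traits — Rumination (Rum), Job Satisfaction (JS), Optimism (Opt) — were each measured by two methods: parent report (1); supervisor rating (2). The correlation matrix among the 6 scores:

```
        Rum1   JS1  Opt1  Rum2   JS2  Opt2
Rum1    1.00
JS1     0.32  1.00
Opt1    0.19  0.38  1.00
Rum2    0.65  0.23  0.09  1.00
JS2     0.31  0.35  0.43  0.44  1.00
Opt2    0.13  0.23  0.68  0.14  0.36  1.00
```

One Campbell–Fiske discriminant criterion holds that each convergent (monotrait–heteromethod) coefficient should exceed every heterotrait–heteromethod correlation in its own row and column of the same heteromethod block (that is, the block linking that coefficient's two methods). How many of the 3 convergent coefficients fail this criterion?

Each convergent coefficient versus the relevant comparison correlations:
Rum (methods 1·2): 0.65 vs {0.31, 0.23, 0.13, 0.09} → pass.
JS (methods 1·2): 0.35 vs {0.23, 0.31, 0.23, 0.43} → fail.
Opt (methods 1·2): 0.68 vs {0.09, 0.13, 0.43, 0.23} → pass.
1 of 3 fail.

1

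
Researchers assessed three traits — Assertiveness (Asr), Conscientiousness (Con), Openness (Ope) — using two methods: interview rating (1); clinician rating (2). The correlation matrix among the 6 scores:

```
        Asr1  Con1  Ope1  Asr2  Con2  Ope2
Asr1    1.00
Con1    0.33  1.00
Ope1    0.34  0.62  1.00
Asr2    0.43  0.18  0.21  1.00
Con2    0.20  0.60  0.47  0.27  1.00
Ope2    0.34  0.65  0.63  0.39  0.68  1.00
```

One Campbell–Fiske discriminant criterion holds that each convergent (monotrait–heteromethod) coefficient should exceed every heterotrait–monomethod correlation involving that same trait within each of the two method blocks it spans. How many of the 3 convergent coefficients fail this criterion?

Checking each validity diagonal entry against its comparison values:
Asr (methods 1·2): 0.43 vs {0.33, 0.27, 0.34, 0.39} → pass.
Con (methods 1·2): 0.60 vs {0.33, 0.27, 0.62, 0.68} → fail.
Ope (methods 1·2): 0.63 vs {0.34, 0.39, 0.62, 0.68} → fail.
2 of 3 fail.

2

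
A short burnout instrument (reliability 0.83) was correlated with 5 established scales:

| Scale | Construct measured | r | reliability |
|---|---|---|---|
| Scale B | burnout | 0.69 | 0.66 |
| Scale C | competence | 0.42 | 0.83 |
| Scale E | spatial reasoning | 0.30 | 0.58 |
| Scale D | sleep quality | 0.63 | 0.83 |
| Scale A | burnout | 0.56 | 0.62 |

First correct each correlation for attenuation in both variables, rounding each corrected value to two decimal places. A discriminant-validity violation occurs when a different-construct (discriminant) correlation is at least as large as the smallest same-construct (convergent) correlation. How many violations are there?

0

Disattenuated r (r / √(r_scale · r_new)):
  Scale B (conv): 0.69 / √(0.66·0.83) = 0.93
  Scale C (disc): 0.42 / √(0.83·0.83) = 0.51
  Scale E (disc): 0.30 / √(0.58·0.83) = 0.43
  Scale D (disc): 0.63 / √(0.83·0.83) = 0.76
  Scale A (conv): 0.56 / √(0.62·0.83) = 0.78
Smallest convergent = 0.78. Discriminant values: 0.51, 0.43, 0.76; count ≥ 0.78 → 0.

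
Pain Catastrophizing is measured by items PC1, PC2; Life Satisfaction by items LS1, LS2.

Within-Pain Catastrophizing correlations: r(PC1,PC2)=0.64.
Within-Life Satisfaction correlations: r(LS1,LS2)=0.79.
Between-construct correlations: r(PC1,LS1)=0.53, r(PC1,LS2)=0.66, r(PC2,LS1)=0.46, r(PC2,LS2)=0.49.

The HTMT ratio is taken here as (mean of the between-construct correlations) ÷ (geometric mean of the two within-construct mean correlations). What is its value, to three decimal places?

Mean between = 2.14/4 = 0.5350.
Mean within-PC = 0.64/1 = 0.6400; mean within-LS = 0.79/1 = 0.7900.
Geometric mean = √(0.6400 × 0.7900) = 0.7111.
HTMT = 0.5350 / 0.7111 = 0.752.

0.752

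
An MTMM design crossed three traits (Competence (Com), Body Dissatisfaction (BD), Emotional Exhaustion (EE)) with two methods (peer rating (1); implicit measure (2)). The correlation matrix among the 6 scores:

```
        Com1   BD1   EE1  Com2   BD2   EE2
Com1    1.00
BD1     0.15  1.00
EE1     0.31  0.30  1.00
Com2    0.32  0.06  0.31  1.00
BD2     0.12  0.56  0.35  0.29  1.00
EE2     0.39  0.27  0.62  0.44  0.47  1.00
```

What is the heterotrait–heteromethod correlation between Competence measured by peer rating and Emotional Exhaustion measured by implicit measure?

Different traits and methods: r(Com1, EE2) = 0.39.

0.39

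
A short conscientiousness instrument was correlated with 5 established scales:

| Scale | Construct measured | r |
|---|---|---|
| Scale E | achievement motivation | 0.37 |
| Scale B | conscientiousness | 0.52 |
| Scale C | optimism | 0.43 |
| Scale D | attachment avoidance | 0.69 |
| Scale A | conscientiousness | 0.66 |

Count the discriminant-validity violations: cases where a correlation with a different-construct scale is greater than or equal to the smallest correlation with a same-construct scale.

1

Convergent (same construct = conscientiousness): Scale B, Scale A.
Smallest convergent = 0.52. Discriminant values: 0.37, 0.43, 0.69; count ≥ 0.52 → 1.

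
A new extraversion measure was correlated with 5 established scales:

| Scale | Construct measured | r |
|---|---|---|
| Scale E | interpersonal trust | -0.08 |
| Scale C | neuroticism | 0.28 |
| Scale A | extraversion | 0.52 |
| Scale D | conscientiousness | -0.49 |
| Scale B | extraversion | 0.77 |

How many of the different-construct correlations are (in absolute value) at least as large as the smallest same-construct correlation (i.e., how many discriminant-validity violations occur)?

Convergent (same construct = extraversion): Scale A, Scale B.
Smallest convergent = 0.52. Discriminant |r|: 0.08, 0.28, 0.49; count ≥ 0.52 → 0.

0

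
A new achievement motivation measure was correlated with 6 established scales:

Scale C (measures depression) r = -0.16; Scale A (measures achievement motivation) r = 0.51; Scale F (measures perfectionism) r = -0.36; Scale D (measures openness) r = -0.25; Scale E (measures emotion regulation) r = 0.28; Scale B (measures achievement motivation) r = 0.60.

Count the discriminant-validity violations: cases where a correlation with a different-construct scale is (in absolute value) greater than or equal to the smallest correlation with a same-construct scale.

0

Convergent (same construct = achievement motivation): Scale A, Scale B.
Smallest convergent = 0.51. Discriminant |r|: 0.16, 0.36, 0.25, 0.28; count ≥ 0.51 → 0.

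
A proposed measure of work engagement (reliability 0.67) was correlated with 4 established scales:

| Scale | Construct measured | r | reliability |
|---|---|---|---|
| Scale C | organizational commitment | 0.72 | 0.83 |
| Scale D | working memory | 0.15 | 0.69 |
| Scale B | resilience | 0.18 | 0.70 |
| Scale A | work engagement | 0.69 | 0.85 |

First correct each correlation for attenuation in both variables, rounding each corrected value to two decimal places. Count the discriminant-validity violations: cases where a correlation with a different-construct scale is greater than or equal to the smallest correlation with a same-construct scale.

Disattenuated r (r / √(r_scale · r_new)):
  Scale C (disc): 0.72 / √(0.83·0.67) = 0.97
  Scale D (disc): 0.15 / √(0.69·0.67) = 0.22
  Scale B (disc): 0.18 / √(0.70·0.67) = 0.26
  Scale A (conv): 0.69 / √(0.85·0.67) = 0.91
Smallest convergent = 0.91. Discriminant values: 0.97, 0.22, 0.26; count ≥ 0.91 → 1.

1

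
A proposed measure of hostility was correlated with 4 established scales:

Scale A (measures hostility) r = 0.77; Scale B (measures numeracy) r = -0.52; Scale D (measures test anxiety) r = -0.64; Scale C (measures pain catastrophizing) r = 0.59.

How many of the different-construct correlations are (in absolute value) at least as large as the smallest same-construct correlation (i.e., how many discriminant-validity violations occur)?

0

Convergent (same construct = hostility): Scale A.
Smallest convergent = 0.77. Discriminant |r|: 0.52, 0.64, 0.59; count ≥ 0.77 → 0.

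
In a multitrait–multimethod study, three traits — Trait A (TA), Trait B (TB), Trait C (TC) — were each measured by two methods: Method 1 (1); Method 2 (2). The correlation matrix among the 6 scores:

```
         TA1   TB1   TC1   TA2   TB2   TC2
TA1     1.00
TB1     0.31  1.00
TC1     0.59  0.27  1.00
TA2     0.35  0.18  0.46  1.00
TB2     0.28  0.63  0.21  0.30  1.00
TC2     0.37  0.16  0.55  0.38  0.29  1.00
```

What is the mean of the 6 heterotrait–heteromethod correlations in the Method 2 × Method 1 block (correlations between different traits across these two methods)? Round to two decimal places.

0.28

HTHM values (method 2 × method 1): 0.18, 0.46, 0.28, 0.21, 0.37, 0.16; mean = 1.66/6 = 0.28.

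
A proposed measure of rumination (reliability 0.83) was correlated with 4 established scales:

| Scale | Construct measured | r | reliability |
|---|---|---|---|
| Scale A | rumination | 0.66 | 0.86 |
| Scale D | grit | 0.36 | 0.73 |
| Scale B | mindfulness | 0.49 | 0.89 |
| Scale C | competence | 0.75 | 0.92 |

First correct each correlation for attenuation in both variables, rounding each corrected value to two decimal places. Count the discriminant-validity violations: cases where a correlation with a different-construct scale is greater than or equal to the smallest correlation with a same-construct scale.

1

Disattenuated r (r / √(r_scale · r_new)):
  Scale A (conv): 0.66 / √(0.86·0.83) = 0.78
  Scale D (disc): 0.36 / √(0.73·0.83) = 0.46
  Scale B (disc): 0.49 / √(0.89·0.83) = 0.57
  Scale C (disc): 0.75 / √(0.92·0.83) = 0.86
Smallest convergent = 0.78. Discriminant values: 0.46, 0.57, 0.86; count ≥ 0.78 → 1.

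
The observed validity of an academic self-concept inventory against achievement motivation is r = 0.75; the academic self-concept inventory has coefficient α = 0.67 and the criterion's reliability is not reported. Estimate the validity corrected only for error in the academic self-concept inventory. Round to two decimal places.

Single correction: r_c = r_obs / √r_xx = 0.75 / √0.67 = 0.75 / 0.8185 ≈ 0.92.

0.92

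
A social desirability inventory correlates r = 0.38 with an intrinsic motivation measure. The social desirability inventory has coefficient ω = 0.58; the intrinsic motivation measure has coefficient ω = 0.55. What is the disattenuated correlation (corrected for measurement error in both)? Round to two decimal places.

0.67

r_true = r_obs / √(r_xx · r_yy) = 0.38 / √(0.58 × 0.55) = 0.38 / √0.3190 = 0.38 / 0.5648 ≈ 0.67.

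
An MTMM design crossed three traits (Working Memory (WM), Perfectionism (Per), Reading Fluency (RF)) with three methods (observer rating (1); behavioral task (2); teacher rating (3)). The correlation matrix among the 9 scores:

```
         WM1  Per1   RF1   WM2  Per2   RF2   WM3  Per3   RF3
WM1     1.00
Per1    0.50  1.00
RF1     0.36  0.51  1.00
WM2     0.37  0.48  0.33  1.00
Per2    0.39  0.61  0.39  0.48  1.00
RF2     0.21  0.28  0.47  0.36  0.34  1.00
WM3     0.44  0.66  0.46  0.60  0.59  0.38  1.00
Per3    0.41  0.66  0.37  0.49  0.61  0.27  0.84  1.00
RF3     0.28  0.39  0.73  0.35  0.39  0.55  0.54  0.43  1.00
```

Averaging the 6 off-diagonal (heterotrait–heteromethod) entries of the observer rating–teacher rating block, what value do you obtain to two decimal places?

HTHM values (method 1 × method 3): 0.41, 0.28, 0.66, 0.39, 0.46, 0.37; mean = 2.57/6 = 0.43.

0.43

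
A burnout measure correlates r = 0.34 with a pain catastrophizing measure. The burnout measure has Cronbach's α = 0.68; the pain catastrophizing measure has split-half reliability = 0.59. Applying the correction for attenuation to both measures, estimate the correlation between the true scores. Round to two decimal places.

0.54

r_true = r_obs / √(r_xx · r_yy) = 0.34 / √(0.68 × 0.59) = 0.34 / √0.4012 = 0.34 / 0.6334 ≈ 0.54.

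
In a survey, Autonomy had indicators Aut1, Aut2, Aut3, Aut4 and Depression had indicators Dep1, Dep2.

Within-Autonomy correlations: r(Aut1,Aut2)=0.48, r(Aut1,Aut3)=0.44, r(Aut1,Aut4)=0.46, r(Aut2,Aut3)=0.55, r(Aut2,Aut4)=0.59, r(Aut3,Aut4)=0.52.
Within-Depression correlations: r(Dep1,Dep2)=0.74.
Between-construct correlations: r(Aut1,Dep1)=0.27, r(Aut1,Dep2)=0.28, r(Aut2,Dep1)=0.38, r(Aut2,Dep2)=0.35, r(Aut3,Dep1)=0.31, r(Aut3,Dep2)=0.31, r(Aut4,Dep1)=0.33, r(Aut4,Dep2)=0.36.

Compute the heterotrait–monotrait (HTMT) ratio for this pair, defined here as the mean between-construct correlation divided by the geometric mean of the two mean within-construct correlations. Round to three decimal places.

0.529

Mean between = 2.59/8 = 0.3238.
Mean within-Aut = 3.04/6 = 0.5067; mean within-Dep = 0.74/1 = 0.7400.
Geometric mean = √(0.5067 × 0.7400) = 0.6123.
HTMT = 0.3238 / 0.6123 = 0.529.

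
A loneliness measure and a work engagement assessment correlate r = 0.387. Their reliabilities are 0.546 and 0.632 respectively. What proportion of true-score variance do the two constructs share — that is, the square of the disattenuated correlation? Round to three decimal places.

Disattenuated r = 0.387 / √(0.546 × 0.632) = 0.387 / 0.5874 = 0.6588.
Shared true-score variance = 0.6588² = 0.4340 ≈ 0.434.

0.434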